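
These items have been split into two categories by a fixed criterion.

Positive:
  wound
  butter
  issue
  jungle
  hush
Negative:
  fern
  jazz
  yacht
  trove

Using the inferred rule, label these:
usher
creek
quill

The pattern is that an item is 'Positive' exactly when: contains 'u'.
usher: has 'u' — qualifies, so Positive.
creek: no 'u' — fails the rule, so Negative.
quill: has 'u' — qualifies, so Positive.

Positive, Negative, Positive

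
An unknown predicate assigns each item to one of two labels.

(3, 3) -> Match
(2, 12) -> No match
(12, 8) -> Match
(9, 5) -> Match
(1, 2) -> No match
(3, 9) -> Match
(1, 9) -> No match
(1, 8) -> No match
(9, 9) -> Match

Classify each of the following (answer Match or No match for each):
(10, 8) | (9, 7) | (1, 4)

Match, Match, No match

The classifier is using: first ≥ 3.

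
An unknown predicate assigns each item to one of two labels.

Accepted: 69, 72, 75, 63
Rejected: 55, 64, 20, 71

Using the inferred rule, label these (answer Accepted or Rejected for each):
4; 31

The simplest hypothesis consistent with all the labels is: multiple of 3.
Rejected: 4, since 4 = 3·1 + 1.
Rejected: 31, since 31 = 3·10 + 1.

Rejected, Rejected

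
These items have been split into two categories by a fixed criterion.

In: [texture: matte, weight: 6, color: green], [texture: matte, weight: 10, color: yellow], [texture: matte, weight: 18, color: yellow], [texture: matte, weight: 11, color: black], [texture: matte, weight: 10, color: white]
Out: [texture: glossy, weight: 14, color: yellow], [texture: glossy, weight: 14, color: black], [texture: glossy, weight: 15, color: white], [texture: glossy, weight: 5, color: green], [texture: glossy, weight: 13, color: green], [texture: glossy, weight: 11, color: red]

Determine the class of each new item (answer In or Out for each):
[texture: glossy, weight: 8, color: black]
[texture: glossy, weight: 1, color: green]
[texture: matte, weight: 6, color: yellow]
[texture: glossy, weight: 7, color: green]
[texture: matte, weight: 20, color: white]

The pattern is that an item is 'In' exactly when: texture is matte.

Out, Out, In, Out, In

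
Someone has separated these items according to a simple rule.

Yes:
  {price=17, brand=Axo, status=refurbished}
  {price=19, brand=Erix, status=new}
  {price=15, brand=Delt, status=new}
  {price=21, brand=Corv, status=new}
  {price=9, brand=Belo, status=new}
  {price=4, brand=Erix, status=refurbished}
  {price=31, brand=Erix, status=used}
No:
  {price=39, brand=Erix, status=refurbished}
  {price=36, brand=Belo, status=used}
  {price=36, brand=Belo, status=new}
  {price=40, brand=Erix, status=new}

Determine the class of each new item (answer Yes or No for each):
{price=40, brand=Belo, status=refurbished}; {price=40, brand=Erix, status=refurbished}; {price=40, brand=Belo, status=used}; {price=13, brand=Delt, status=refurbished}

All 'Yes' examples share one property — price ≤ 31 — and every 'No' example lacks it.

No, No, No, Yes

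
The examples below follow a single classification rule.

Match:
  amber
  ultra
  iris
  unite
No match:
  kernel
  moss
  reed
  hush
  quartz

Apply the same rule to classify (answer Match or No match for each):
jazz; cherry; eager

One predicate separates the groups cleanly: starts with a vowel.
jazz: starts with 'j' — fails this test, so No match. cherry: starts with 'c' — fails this test, so No match. eager: starts with 'e' — matches, so Match.

No match, No match, Match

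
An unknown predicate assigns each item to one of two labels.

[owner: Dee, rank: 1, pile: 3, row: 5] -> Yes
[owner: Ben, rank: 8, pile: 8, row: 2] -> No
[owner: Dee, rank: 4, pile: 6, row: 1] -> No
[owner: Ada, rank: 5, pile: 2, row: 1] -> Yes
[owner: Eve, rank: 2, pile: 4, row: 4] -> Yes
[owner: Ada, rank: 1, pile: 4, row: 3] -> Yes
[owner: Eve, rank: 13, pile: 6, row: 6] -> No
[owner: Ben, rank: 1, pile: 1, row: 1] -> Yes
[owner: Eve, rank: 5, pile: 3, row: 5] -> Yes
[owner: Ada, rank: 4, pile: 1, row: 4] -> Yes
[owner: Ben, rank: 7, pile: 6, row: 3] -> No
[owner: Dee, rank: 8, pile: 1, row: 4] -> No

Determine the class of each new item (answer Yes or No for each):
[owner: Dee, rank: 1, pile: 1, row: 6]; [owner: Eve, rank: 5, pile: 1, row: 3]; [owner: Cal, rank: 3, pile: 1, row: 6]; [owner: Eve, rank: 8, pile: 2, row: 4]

The pattern is that an item is 'Yes' exactly when: pile ≤ 4 AND rank ≤ 5.
Yes: [owner: Dee, rank: 1, pile: 1, row: 6], since pile = 1, rank = 1. Yes: [owner: Eve, rank: 5, pile: 1, row: 3], since pile = 1, rank = 5. Yes: [owner: Cal, rank: 3, pile: 1, row: 6], since pile = 1, rank = 3. No: [owner: Eve, rank: 8, pile: 2, row: 4], since pile = 2, rank = 8.

Yes, Yes, Yes, No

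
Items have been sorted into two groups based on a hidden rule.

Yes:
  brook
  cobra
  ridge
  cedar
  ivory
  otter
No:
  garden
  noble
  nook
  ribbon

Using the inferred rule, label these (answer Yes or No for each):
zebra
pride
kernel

The distinguishing property — does not contain 'n' — holds for all the 'Yes' cases and none of the 'No' cases.
zebra → no 'n' → Yes.
pride → no 'n' → Yes.
kernel → has 'n' → No.

Yes, Yes, No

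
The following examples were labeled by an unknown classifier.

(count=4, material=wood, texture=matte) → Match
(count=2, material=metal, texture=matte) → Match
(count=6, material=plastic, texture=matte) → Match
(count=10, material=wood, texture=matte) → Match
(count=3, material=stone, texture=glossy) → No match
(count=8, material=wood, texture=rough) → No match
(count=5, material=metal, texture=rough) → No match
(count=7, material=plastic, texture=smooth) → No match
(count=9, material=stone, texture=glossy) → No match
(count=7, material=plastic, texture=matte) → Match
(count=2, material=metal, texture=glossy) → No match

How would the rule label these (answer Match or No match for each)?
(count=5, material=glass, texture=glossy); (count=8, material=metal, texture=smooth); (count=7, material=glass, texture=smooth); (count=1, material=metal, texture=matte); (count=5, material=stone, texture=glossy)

No match, No match, No match, Match, No match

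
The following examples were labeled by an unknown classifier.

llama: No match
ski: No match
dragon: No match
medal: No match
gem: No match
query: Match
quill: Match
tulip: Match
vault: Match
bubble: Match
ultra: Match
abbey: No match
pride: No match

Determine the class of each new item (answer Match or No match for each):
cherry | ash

No match, No match

One predicate separates the groups cleanly: contains 'u'.
cherry: no 'u' — does not pass, so No match. ash: no 'u' — does not pass, so No match.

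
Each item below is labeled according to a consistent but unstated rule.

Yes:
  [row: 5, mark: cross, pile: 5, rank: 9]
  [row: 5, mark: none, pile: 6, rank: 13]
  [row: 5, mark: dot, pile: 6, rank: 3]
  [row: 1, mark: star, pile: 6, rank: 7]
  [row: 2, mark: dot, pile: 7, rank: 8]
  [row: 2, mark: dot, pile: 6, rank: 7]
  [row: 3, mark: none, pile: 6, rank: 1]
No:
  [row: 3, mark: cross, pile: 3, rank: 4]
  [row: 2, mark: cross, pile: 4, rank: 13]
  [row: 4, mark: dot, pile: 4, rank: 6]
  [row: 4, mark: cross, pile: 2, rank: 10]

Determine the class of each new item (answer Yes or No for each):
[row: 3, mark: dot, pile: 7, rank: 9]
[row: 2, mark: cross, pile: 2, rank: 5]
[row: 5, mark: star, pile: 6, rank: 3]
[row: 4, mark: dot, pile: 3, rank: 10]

Yes, No, Yes, No

Every 'Yes' example satisfies: pile ≥ 5. None of the 'No' examples do.
[row: 3, mark: dot, pile: 7, rank: 9] — pile = 7, hence Yes.
[row: 2, mark: cross, pile: 2, rank: 5] — pile = 2, hence No.
[row: 5, mark: star, pile: 6, rank: 3] — pile = 6, hence Yes.
[row: 4, mark: dot, pile: 3, rank: 10] — pile = 3, hence No.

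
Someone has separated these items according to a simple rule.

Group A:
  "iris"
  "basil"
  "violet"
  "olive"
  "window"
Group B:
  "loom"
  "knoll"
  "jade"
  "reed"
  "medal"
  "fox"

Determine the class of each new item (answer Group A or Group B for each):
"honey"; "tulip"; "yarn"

Comparing the two groups points to one rule — contains 'i'.
"honey" — no 'i', hence Group B. "tulip" — has 'i', hence Group A. "yarn" — no 'i', hence Group B.

Group B, Group A, Group B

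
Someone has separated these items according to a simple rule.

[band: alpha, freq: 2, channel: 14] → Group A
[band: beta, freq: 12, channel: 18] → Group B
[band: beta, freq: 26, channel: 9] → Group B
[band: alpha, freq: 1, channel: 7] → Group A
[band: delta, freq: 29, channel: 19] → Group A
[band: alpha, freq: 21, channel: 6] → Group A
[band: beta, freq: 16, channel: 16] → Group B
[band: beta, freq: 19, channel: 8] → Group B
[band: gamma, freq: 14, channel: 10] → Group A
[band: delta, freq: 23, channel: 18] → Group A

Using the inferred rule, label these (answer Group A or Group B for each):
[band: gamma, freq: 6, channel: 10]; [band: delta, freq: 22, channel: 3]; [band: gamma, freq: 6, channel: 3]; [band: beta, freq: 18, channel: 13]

Group A, Group A, Group A, Group B

The common property of the 'Group A' items is: band is not beta. No 'Group B' item has it.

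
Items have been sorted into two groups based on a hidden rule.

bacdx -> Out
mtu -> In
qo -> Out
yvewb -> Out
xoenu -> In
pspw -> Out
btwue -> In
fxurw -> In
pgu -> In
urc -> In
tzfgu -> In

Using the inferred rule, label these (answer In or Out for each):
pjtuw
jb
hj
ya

The common property of the 'In' items is: contains 'u'. No 'Out' item has it.
pjtuw — has 'u', hence In. jb — no 'u', hence Out. hj — no 'u', hence Out. ya — no 'u', hence Out.

In, Out, Out, Out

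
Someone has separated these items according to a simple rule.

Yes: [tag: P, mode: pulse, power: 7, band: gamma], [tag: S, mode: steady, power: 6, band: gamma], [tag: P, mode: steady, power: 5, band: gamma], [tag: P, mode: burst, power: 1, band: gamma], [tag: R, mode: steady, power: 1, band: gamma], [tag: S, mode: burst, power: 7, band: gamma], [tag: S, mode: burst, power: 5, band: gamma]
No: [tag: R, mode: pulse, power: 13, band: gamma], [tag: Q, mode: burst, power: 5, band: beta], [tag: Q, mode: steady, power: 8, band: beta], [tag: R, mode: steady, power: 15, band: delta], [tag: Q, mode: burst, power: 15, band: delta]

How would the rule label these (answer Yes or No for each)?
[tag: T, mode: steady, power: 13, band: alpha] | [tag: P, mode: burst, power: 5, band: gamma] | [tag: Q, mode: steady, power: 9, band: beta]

The common property of the 'Yes' items is: band is gamma AND power ≤ 7. No 'No' item has it.

No, Yes, No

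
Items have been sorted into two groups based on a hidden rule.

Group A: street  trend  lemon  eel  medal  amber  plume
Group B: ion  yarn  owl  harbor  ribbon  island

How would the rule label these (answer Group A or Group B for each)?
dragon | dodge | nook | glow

The pattern is that an item is 'Group A' exactly when: contains 'e'.
dragon: Group B (no 'e').
dodge: Group A (has 'e').
nook: Group B (no 'e').
glow: Group B (no 'e').

Group B, Group A, Group B, Group B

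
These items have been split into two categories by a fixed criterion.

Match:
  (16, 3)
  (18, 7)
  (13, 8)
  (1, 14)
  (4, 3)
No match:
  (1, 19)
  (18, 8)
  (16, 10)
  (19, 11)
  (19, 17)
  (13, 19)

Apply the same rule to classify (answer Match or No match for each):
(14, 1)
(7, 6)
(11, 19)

A rule that fits every label: sum is odd — true of each 'Match' example, false of each 'No match' one.
(14, 1): 14+1 = 15 — checks out, so Match. (7, 6): 7+6 = 13 — checks out, so Match. (11, 19): 11+19 = 30 — lacks this property, so No match.

Match, Match, No match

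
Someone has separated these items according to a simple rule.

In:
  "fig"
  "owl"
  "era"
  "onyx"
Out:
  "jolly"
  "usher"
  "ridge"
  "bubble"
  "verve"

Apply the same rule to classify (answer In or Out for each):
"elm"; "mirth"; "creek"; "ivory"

The pattern is that an item is 'In' exactly when: length ≤ 4.
"elm" — length 3, hence In.
"mirth" — length 5, hence Out.
"creek" — length 5, hence Out.
"ivory" — length 5, hence Out.

In, Out, Out, Out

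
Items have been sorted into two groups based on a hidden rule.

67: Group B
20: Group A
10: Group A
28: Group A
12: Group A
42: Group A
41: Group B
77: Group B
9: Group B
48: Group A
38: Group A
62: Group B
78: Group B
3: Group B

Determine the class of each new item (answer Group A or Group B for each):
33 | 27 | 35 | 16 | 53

The rule appears to be: even AND at most 48.
33: Group B (33 is odd, 33 ≤ 48).
27: Group B (27 is odd, 27 ≤ 48).
35: Group B (35 is odd, 35 ≤ 48).
16: Group A (16 is even, 16 ≤ 48).
53: Group B (53 is odd, 53 > 48).

Group B, Group B, Group B, Group A, Group B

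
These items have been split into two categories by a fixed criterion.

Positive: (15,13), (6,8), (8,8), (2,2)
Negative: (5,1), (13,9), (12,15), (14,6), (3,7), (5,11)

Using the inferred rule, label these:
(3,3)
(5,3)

Positive, Positive

'Positive' ⟺ |first − second| ≤ 2.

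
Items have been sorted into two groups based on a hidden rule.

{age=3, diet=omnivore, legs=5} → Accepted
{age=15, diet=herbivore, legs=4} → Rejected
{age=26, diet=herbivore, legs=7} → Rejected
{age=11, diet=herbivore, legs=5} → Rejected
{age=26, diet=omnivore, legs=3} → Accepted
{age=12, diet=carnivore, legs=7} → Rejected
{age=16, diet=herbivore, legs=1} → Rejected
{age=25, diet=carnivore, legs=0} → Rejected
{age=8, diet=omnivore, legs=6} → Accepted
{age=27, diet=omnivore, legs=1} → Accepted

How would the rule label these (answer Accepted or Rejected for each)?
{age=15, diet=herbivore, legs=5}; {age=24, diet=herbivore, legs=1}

Rejected, Rejected

Rule: diet is omnivore. This holds for each 'Accepted' example and fails for each 'Rejected' one.
{age=15, diet=herbivore, legs=5}: diet is herbivore, doesn't qualify → Rejected.
{age=24, diet=herbivore, legs=1}: diet is herbivore, doesn't qualify → Rejected.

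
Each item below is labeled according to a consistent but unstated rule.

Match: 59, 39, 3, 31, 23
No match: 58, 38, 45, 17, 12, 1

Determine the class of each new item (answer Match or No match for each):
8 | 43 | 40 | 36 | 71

No match, Match, No match, No match, Match

Looking at the examples, the only property every 'Match' case has and every 'No match' case lacks is: ≡ 3 (mod 4).
8 — 8 mod 4 = 0, hence No match. 43 — 43 mod 4 = 3, hence Match. 40 — 40 mod 4 = 0, hence No match. 36 — 36 mod 4 = 0, hence No match. 71 — 71 mod 4 = 3, hence Match.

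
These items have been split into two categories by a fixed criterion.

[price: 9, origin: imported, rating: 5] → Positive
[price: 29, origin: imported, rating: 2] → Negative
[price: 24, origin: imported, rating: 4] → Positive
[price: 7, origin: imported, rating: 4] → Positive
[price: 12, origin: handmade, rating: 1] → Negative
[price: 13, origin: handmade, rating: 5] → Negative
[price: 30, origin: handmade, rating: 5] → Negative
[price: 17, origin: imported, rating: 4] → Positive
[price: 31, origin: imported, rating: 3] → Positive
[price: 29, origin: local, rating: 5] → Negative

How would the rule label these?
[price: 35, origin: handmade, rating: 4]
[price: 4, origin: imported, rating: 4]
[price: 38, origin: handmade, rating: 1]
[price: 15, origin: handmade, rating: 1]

The simplest hypothesis consistent with all the labels is: origin is imported AND rating ≥ 3.

Negative, Positive, Negative, Negative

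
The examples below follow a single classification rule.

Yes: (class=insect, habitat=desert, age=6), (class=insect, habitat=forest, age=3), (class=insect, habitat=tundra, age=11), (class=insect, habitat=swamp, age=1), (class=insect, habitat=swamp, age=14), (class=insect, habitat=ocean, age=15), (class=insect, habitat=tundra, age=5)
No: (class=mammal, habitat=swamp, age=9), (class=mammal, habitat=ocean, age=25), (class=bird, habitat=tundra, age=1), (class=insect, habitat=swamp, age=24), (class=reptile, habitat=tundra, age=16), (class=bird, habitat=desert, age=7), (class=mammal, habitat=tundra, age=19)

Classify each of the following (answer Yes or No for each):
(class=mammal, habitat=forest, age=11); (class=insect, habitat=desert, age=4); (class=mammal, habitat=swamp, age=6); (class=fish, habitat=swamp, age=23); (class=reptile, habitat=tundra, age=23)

No, Yes, No, No, No

'Yes' ⟺ class is insect AND age ≤ 15.
No: (class=mammal, habitat=forest, age=11), since class is mammal, age = 11. Yes: (class=insect, habitat=desert, age=4), since class is insect, age = 4. No: (class=mammal, habitat=swamp, age=6), since class is mammal, age = 6. No: (class=fish, habitat=swamp, age=23), since class is fish, age = 23. No: (class=reptile, habitat=tundra, age=23), since class is reptile, age = 23.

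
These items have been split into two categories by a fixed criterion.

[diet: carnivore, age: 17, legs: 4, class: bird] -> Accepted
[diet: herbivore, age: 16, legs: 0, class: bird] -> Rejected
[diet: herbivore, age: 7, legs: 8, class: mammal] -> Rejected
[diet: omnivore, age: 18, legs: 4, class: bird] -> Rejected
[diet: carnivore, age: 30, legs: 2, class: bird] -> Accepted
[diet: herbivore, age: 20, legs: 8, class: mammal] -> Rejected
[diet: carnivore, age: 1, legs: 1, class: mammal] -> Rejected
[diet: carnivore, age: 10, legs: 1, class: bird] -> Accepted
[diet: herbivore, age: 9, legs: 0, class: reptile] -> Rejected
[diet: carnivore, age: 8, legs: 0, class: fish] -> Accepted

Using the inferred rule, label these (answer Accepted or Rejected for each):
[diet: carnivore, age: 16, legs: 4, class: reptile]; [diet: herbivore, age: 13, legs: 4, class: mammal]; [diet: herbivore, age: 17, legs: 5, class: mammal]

'Accepted' ⟺ diet is carnivore AND age ≥ 7.
[diet: carnivore, age: 16, legs: 4, class: reptile]: Accepted (diet is carnivore, age = 16).
[diet: herbivore, age: 13, legs: 4, class: mammal]: Rejected (diet is herbivore, age = 13).
[diet: herbivore, age: 17, legs: 5, class: mammal]: Rejected (diet is herbivore, age = 17).

Accepted, Rejected, Rejected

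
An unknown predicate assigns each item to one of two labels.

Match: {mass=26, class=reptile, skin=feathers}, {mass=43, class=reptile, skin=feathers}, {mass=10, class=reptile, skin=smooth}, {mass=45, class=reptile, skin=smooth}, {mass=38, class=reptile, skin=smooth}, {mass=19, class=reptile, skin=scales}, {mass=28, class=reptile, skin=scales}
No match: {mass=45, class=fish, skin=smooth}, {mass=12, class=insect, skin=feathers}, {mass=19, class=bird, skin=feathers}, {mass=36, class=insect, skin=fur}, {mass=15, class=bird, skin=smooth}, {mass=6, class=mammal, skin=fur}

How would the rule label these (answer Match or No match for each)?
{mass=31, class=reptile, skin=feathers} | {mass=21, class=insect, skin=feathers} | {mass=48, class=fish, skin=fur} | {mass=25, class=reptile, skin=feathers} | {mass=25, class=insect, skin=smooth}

Match, No match, No match, Match, No match

A rule that fits every label: class is reptile — true of each 'Match' example, false of each 'No match' one.
Match: {mass=31, class=reptile, skin=feathers}, since class is reptile. No match: {mass=21, class=insect, skin=feathers}, since class is insect. No match: {mass=48, class=fish, skin=fur}, since class is fish. Match: {mass=25, class=reptile, skin=feathers}, since class is reptile. No match: {mass=25, class=insect, skin=smooth}, since class is insect.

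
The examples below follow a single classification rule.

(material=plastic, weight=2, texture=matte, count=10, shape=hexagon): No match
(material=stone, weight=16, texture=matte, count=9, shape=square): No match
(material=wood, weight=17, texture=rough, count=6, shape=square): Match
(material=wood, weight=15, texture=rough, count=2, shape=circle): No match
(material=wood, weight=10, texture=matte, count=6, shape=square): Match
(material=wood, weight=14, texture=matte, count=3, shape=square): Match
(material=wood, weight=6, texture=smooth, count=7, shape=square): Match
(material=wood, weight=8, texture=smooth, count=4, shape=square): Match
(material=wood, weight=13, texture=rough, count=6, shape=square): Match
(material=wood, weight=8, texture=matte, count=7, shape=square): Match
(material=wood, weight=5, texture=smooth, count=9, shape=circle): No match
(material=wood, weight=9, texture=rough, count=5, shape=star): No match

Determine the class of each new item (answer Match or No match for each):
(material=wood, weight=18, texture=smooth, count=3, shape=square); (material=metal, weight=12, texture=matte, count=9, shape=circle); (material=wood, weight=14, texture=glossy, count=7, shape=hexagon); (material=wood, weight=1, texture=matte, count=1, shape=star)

Match, No match, No match, No match

The common property of the 'Match' items is: material is wood AND shape is square. No 'No match' item has it.
(material=wood, weight=18, texture=smooth, count=3, shape=square): material is wood, shape is square — checks out, so Match.
(material=metal, weight=12, texture=matte, count=9, shape=circle): material is metal, shape is circle — does not fit, so No match.
(material=wood, weight=14, texture=glossy, count=7, shape=hexagon): material is wood, shape is hexagon — does not fit, so No match.
(material=wood, weight=1, texture=matte, count=1, shape=star): material is wood, shape is star — does not fit, so No match.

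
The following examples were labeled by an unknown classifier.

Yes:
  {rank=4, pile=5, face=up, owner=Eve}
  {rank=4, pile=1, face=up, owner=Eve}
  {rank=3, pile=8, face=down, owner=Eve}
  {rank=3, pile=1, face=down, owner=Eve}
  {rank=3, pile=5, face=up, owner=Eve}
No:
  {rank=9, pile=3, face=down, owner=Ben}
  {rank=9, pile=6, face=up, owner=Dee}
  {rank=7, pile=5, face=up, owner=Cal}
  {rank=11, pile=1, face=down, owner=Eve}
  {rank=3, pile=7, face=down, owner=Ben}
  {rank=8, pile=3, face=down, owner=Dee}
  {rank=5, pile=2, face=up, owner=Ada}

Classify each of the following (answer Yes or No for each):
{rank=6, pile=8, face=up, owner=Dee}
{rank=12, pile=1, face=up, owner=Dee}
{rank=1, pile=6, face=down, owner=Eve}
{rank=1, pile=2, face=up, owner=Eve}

The rule appears to be: owner is Eve AND rank ≤ 4.

No, No, Yes, Yes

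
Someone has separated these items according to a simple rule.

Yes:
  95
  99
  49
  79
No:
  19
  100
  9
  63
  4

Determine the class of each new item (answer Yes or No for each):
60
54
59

No, No, Yes

The rule appears to be: digit sum ≥ 11.
No: 60, since digit sum 6+0 = 6.
No: 54, since digit sum 5+4 = 9.
Yes: 59, since digit sum 5+9 = 14.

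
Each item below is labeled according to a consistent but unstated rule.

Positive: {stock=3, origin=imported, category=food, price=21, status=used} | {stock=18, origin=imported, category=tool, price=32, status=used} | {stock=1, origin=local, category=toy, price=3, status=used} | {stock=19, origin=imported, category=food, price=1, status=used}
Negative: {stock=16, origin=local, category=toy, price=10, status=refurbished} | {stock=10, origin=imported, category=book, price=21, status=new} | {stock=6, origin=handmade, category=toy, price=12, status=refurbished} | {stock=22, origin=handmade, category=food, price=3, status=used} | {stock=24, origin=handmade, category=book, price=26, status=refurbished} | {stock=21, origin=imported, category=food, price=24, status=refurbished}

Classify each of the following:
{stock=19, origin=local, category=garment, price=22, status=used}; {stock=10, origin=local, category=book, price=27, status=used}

The distinguishing property — status is used AND stock ≤ 19 — holds for all the 'Positive' cases and none of the 'Negative' cases.
{stock=19, origin=local, category=garment, price=22, status=used} — status is used, stock = 19, hence Positive. {stock=10, origin=local, category=book, price=27, status=used} — status is used, stock = 10, hence Positive.

Positive, Positive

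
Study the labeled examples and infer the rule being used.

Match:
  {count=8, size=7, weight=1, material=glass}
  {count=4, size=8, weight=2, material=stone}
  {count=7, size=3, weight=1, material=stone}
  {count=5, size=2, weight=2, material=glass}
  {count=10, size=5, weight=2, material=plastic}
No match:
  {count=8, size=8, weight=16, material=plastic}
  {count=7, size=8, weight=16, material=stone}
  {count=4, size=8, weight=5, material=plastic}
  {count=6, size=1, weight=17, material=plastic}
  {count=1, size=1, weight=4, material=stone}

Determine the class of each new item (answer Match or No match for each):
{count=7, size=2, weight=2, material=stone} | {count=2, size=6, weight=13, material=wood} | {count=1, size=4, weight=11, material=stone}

Match, No match, No match

A rule that fits every label: weight ≤ 2 — true of each 'Match' example, false of each 'No match' one.
{count=7, size=2, weight=2, material=stone}: Match (weight = 2).
{count=2, size=6, weight=13, material=wood}: No match (weight = 13).
{count=1, size=4, weight=11, material=stone}: No match (weight = 11).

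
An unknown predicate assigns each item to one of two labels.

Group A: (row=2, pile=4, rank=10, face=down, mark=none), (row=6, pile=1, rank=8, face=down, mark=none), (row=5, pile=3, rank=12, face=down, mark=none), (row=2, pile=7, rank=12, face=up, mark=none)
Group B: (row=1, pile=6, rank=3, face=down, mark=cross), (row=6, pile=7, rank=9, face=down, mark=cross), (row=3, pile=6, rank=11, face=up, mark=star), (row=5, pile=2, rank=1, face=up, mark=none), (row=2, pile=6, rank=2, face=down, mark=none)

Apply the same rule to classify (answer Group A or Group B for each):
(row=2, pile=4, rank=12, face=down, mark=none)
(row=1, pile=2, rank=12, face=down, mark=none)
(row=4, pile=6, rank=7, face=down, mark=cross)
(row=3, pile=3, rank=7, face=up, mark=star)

The rule appears to be: mark is none AND rank ≥ 3.
(row=2, pile=4, rank=12, face=down, mark=none): mark is none, rank = 12 — meets the rule, so Group A. (row=1, pile=2, rank=12, face=down, mark=none): mark is none, rank = 12 — meets the rule, so Group A. (row=4, pile=6, rank=7, face=down, mark=cross): mark is cross, rank = 7 — doesn't qualify, so Group B. (row=3, pile=3, rank=7, face=up, mark=star): mark is star, rank = 7 — doesn't qualify, so Group B.

Group A, Group A, Group B, Group B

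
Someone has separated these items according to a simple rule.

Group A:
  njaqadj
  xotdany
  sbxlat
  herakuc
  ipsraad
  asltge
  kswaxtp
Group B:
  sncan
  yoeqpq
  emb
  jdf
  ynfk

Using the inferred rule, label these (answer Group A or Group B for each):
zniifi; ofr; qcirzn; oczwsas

The distinguishing property — length ≥ 6 AND contains 'a' — holds for all the 'Group A' cases and none of the 'Group B' cases.
zniifi → length 6, no 'a' → Group B. ofr → length 3, no 'a' → Group B. qcirzn → length 6, no 'a' → Group B. oczwsas → length 7, has 'a' → Group A.

Group B, Group B, Group B, Group A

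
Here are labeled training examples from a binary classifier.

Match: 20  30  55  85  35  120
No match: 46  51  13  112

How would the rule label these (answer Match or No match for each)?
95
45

Match, Match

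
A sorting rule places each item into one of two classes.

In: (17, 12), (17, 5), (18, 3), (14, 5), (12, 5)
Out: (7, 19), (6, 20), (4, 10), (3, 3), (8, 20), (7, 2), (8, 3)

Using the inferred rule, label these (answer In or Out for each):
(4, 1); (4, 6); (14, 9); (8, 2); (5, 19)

The common property of the 'In' items is: first ≥ 10. No 'Out' item has it.
(4, 1): Out (first 4). (4, 6): Out (first 4). (14, 9): In (first 14). (8, 2): Out (first 8). (5, 19): Out (first 5).

Out, Out, In, Out, Out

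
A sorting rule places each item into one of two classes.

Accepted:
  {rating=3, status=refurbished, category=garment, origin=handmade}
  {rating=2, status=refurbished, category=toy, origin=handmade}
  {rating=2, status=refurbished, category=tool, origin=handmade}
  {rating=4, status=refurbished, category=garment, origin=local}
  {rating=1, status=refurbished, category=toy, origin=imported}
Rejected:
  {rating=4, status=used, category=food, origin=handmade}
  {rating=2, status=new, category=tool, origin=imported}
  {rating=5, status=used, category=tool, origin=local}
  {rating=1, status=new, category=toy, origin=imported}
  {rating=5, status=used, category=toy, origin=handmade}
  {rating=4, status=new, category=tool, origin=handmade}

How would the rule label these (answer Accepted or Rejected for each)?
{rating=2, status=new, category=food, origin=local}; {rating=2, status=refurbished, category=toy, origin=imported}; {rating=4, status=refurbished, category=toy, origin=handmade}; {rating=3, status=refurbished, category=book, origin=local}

All 'Accepted' examples share one property — status is refurbished — and every 'Rejected' example lacks it.

Rejected, Accepted, Accepted, Accepted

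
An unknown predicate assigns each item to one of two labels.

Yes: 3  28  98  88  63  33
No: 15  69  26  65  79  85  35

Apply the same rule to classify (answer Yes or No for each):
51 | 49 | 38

No, No, Yes

Rule: ≡ 3 (mod 5). This holds for each 'Yes' example and fails for each 'No' one.
51: No (51 mod 5 = 1). 49: No (49 mod 5 = 4). 38: Yes (38 mod 5 = 3).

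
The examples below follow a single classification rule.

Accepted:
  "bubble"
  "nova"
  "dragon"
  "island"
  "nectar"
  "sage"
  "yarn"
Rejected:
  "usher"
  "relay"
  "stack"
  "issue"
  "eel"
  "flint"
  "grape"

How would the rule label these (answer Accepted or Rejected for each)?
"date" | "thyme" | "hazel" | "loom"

Accepted, Rejected, Rejected, Accepted

The pattern is that an item is 'Accepted' exactly when: even length.
"date": length 4 — meets the rule, so Accepted. "thyme": length 5 — lacks this property, so Rejected. "hazel": length 5 — lacks this property, so Rejected. "loom": length 4 — meets the rule, so Accepted.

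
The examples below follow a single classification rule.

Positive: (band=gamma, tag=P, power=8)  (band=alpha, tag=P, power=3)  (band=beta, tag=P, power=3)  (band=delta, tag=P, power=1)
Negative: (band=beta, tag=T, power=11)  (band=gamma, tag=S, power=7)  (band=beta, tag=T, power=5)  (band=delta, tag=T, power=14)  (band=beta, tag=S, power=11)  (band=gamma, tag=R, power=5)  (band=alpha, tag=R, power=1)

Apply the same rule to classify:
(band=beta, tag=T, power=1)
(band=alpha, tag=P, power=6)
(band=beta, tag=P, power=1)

Rule: tag is P. This holds for each 'Positive' example and fails for each 'Negative' one.

Negative, Positive, Positive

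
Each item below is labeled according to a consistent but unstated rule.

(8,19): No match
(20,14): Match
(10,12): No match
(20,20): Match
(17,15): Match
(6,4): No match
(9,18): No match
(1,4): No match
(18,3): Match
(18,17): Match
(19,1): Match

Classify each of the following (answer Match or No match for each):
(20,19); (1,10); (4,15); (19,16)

'Match' ⟺ first ≥ 12.
(20,19): first 20, checks out → Match. (1,10): first 1, lacks this property → No match. (4,15): first 4, lacks this property → No match. (19,16): first 19, checks out → Match.

Match, No match, No match, Match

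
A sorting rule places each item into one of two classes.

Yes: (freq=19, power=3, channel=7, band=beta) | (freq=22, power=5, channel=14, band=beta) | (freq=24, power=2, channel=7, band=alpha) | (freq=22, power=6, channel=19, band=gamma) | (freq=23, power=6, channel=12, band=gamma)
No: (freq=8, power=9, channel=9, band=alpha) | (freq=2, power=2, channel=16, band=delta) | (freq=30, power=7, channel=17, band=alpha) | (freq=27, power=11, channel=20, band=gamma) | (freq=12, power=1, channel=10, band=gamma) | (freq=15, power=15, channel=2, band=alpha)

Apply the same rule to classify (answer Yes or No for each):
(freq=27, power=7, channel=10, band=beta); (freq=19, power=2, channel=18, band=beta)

No, Yes

The rule appears to be: freq ≥ 15 AND power ≤ 6.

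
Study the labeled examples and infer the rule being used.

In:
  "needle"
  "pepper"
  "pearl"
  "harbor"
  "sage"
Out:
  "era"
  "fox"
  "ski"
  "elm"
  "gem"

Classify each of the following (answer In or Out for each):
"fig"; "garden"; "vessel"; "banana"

Rule: length ≥ 4. This holds for each 'In' example and fails for each 'Out' one.
"fig" → length 3 → Out. "garden" → length 6 → In. "vessel" → length 6 → In. "banana" → length 6 → In.

Out, In, In, In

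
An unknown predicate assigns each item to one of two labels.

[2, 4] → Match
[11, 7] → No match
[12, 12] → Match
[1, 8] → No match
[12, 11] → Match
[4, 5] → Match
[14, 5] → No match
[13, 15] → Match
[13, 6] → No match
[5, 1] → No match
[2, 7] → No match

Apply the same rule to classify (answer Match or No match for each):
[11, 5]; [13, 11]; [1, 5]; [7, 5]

No match, Match, No match, Match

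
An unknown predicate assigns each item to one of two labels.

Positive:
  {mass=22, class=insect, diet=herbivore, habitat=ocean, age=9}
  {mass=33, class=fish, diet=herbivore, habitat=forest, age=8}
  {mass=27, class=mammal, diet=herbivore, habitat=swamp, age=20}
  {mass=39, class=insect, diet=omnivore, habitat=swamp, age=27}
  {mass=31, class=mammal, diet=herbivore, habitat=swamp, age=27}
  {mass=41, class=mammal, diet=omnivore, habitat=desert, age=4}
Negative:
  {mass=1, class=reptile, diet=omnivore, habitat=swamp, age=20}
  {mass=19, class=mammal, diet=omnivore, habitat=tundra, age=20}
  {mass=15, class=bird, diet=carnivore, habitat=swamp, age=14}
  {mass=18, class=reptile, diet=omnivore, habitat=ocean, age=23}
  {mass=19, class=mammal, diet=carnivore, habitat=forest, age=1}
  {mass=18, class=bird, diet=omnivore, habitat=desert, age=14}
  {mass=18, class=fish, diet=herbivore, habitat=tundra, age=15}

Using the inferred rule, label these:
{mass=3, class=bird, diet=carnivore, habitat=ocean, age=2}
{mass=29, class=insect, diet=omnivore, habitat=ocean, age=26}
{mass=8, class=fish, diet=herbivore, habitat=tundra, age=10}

Negative, Positive, Negative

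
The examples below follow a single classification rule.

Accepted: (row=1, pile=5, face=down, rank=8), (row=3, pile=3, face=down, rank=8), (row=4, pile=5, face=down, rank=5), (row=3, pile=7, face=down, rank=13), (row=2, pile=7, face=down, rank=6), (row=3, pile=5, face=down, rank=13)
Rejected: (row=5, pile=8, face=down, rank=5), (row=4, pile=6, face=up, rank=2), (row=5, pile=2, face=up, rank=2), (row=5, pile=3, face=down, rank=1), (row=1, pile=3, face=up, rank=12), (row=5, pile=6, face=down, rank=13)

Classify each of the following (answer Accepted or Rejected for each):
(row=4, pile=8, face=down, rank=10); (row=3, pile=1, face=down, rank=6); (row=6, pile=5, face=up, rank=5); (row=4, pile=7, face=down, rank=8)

A rule that fits every label: face is down AND row ≤ 4 — true of each 'Accepted' example, false of each 'Rejected' one.

Accepted, Accepted, Rejected, Accepted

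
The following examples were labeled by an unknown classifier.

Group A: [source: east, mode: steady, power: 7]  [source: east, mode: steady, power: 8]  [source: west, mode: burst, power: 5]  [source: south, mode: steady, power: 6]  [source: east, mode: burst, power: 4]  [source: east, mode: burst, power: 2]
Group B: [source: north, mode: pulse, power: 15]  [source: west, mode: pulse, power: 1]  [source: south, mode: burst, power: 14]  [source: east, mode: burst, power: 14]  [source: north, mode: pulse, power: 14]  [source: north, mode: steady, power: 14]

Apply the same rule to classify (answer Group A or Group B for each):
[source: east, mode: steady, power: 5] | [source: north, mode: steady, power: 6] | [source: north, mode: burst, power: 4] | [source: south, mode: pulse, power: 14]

The rule appears to be: power ≥ 2 AND power ≤ 8.
[source: east, mode: steady, power: 5] → power = 5 → Group A. [source: north, mode: steady, power: 6] → power = 6 → Group A. [source: north, mode: burst, power: 4] → power = 4 → Group A. [source: south, mode: pulse, power: 14] → power = 14 → Group B.

Group A, Group A, Group A, Group B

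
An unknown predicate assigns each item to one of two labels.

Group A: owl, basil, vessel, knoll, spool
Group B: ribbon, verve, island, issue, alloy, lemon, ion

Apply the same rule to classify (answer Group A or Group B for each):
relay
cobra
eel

Group B, Group B, Group A

The rule appears to be: ends with 'l'.
relay: ends with 'y', doesn't match → Group B. cobra: ends with 'a', doesn't match → Group B. eel: ends with 'l', passes → Group A.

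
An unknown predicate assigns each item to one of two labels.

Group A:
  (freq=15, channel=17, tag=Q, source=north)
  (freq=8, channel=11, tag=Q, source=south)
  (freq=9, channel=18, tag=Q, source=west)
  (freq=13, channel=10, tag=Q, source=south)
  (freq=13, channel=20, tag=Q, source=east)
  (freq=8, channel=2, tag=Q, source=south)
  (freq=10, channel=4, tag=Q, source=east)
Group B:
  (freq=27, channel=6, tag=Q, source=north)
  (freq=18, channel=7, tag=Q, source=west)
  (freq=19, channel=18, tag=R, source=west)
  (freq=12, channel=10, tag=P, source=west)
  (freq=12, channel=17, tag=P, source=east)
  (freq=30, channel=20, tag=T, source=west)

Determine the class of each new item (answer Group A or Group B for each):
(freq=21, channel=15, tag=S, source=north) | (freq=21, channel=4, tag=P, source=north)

All 'Group A' examples share one property — tag is Q AND freq ≤ 15 — and every 'Group B' example lacks it.

Group B, Group B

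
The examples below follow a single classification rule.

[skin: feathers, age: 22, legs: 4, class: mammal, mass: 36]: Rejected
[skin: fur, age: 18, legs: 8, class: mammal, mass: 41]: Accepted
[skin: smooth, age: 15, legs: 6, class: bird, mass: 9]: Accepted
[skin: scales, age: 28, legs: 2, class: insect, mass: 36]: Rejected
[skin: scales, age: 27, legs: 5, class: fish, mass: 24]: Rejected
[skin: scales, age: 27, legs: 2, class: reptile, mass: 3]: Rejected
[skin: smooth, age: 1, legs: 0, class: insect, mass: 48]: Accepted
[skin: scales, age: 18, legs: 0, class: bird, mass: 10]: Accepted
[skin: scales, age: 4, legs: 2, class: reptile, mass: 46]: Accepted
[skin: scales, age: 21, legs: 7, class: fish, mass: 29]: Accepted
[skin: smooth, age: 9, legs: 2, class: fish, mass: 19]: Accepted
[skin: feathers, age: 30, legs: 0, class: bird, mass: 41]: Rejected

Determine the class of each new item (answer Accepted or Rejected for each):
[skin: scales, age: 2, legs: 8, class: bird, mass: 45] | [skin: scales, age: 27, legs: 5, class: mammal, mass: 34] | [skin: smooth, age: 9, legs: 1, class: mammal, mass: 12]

Accepted, Rejected, Accepted

One predicate separates the groups cleanly: age ≤ 21.
[skin: scales, age: 2, legs: 8, class: bird, mass: 45]: Accepted (age = 2).
[skin: scales, age: 27, legs: 5, class: mammal, mass: 34]: Rejected (age = 27).
[skin: smooth, age: 9, legs: 1, class: mammal, mass: 12]: Accepted (age = 9).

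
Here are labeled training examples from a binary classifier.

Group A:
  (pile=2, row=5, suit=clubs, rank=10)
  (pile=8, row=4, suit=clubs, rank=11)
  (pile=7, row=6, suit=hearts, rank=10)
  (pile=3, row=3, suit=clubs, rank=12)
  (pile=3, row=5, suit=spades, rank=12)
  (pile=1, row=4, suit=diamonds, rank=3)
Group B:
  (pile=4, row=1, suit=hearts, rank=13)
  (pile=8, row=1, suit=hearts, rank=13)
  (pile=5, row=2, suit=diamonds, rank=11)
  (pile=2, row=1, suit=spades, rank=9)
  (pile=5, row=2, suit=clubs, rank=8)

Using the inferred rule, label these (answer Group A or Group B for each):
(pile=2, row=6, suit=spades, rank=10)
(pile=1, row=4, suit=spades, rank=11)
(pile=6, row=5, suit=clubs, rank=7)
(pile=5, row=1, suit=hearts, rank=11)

The classifier is using: row ≥ 3.
(pile=2, row=6, suit=spades, rank=10) — row = 6, hence Group A. (pile=1, row=4, suit=spades, rank=11) — row = 4, hence Group A. (pile=6, row=5, suit=clubs, rank=7) — row = 5, hence Group A. (pile=5, row=1, suit=hearts, rank=11) — row = 1, hence Group B.

Group A, Group A, Group A, Group B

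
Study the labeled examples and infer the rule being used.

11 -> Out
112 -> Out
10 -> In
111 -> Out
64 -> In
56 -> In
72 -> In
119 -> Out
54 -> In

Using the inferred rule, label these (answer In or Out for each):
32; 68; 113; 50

The simplest hypothesis consistent with all the labels is: even AND at most 72.
32: 32 is even, 32 ≤ 72 — matches, so In. 68: 68 is even, 68 ≤ 72 — matches, so In. 113: 113 is odd, 113 > 72 — lacks this property, so Out. 50: 50 is even, 50 ≤ 72 — matches, so In.

In, In, Out, In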